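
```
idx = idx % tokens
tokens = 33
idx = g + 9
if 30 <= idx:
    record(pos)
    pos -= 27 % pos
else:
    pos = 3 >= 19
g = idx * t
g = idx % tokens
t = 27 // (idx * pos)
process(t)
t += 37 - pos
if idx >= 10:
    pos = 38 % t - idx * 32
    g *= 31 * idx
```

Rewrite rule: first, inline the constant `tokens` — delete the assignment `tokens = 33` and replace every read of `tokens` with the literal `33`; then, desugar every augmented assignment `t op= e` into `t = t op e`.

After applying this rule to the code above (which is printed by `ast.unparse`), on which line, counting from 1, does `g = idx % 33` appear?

9

Transformed code:
idx = idx % 33
idx = g + 9
if 30 <= idx:
    record(pos)
    pos = pos - 27 % pos
else:
    pos = 3 >= 19
g = idx * t
g = idx % 33
t = 27 // (idx * pos)
process(t)
t = t + (37 - pos)
if idx >= 10:
    pos = 38 % t - idx * 32
    g = g * (31 * idx)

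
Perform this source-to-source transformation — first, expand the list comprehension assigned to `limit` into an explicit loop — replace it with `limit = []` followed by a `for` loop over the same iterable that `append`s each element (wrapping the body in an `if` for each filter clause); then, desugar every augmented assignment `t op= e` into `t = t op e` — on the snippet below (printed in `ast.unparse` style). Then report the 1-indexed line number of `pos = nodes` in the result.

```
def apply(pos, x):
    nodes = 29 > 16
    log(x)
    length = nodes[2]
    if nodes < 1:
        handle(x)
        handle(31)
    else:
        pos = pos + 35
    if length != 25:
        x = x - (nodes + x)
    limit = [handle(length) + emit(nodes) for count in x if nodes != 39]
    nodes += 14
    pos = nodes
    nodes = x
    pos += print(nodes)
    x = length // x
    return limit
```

Transformed code:
def apply(pos, x):
    nodes = 29 > 16
    log(x)
    length = nodes[2]
    if nodes < 1:
        handle(x)
        handle(31)
    else:
        pos = pos + 35
    if length != 25:
        x = x - (nodes + x)
    limit = []
    for count in x:
        if nodes != 39:
            limit.append(handle(length) + emit(nodes))
    nodes = nodes + 14
    pos = nodes
    nodes = x
    pos = pos + print(nodes)
    x = length // x
    return limit

17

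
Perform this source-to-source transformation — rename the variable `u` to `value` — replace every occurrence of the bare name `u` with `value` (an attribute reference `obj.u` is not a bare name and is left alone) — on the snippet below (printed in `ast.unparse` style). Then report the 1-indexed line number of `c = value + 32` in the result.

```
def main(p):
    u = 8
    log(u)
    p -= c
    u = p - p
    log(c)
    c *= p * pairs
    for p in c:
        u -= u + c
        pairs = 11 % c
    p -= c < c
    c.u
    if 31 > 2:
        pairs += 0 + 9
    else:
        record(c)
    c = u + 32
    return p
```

17

Transformed code:
def main(p):
    value = 8
    log(value)
    p -= c
    value = p - p
    log(c)
    c *= p * pairs
    for p in c:
        value -= value + c
        pairs = 11 % c
    p -= c < c
    c.u
    if 31 > 2:
        pairs += 0 + 9
    else:
        record(c)
    c = value + 32
    return p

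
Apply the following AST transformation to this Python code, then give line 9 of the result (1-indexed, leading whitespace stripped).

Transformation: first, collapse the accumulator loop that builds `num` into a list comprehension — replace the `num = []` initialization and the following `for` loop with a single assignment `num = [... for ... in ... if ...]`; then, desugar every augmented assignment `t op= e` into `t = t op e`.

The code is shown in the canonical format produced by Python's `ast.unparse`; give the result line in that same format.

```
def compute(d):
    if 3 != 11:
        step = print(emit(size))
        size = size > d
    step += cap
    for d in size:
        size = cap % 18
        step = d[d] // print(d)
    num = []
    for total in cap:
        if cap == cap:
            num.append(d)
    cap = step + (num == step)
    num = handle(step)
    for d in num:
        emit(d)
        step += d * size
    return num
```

num = [d for total in cap if cap == cap]

Transformed code:
def compute(d):
    if 3 != 11:
        step = print(emit(size))
        size = size > d
    step = step + cap
    for d in size:
        size = cap % 18
        step = d[d] // print(d)
    num = [d for total in cap if cap == cap]
    cap = step + (num == step)
    num = handle(step)
    for d in num:
        emit(d)
        step = step + d * size
    return num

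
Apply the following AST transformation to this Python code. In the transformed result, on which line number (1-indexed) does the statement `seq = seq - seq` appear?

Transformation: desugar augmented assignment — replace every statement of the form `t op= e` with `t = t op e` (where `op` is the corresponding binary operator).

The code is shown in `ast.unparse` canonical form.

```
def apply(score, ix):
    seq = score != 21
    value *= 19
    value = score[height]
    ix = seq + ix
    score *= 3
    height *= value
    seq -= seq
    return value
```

Transformed code:
def apply(score, ix):
    seq = score != 21
    value = value * 19
    value = score[height]
    ix = seq + ix
    score = score * 3
    height = height * value
    seq = seq - seq
    return value

8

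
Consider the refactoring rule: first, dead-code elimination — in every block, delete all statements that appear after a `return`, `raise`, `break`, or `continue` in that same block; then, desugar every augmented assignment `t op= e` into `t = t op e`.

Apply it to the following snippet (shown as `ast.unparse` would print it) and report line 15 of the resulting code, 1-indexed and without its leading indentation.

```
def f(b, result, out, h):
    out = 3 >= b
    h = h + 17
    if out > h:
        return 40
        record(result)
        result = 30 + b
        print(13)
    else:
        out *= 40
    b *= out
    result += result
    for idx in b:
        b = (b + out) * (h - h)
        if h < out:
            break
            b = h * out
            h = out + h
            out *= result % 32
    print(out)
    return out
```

Transformed code:
def f(b, result, out, h):
    out = 3 >= b
    h = h + 17
    if out > h:
        return 40
    else:
        out = out * 40
    b = b * out
    result = result + result
    for idx in b:
        b = (b + out) * (h - h)
        if h < out:
            break
    print(out)
    return out

return out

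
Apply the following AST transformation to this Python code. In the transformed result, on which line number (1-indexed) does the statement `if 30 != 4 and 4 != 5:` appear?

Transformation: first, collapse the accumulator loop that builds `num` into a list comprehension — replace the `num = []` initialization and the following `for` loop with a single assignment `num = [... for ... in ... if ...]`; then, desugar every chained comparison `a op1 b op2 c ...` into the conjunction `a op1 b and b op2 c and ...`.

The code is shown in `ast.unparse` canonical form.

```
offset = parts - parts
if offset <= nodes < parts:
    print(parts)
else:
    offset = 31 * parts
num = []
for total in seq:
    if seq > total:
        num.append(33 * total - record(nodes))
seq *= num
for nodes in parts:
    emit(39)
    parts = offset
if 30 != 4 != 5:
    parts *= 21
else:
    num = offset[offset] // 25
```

11

Transformed code:
offset = parts - parts
if offset <= nodes and nodes < parts:
    print(parts)
else:
    offset = 31 * parts
num = [33 * total - record(nodes) for total in seq if seq > total]
seq *= num
for nodes in parts:
    emit(39)
    parts = offset
if 30 != 4 and 4 != 5:
    parts *= 21
else:
    num = offset[offset] // 25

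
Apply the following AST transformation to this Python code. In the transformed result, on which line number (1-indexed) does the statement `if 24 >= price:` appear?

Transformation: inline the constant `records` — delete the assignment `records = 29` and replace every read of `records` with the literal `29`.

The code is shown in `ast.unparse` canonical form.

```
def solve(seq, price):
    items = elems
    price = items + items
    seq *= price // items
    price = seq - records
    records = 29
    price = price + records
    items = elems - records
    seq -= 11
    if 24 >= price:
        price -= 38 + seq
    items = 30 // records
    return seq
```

9

Transformed code:
def solve(seq, price):
    items = elems
    price = items + items
    seq *= price // items
    price = seq - 29
    price = price + 29
    items = elems - 29
    seq -= 11
    if 24 >= price:
        price -= 38 + seq
    items = 30 // 29
    return seq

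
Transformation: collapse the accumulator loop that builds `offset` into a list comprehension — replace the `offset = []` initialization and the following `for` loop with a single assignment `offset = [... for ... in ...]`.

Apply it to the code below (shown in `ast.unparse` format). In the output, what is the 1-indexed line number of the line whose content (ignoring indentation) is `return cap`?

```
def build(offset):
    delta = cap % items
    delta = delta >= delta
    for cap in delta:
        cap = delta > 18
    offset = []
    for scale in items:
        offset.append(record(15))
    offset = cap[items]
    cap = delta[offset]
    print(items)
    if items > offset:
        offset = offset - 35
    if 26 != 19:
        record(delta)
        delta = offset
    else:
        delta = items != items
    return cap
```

17

Transformed code:
def build(offset):
    delta = cap % items
    delta = delta >= delta
    for cap in delta:
        cap = delta > 18
    offset = [record(15) for scale in items]
    offset = cap[items]
    cap = delta[offset]
    print(items)
    if items > offset:
        offset = offset - 35
    if 26 != 19:
        record(delta)
        delta = offset
    else:
        delta = items != items
    return cap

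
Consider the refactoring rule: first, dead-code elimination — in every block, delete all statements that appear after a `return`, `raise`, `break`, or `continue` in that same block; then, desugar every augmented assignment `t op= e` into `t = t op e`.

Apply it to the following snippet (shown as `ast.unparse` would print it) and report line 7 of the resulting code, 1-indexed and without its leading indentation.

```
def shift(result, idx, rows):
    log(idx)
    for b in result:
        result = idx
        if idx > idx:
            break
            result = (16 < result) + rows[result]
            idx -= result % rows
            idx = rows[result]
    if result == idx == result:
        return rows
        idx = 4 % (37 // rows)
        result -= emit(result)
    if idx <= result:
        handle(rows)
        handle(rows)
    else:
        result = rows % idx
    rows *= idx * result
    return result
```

if result == idx == result:

Transformed code:
def shift(result, idx, rows):
    log(idx)
    for b in result:
        result = idx
        if idx > idx:
            break
    if result == idx == result:
        return rows
    if idx <= result:
        handle(rows)
        handle(rows)
    else:
        result = rows % idx
    rows = rows * (idx * result)
    return result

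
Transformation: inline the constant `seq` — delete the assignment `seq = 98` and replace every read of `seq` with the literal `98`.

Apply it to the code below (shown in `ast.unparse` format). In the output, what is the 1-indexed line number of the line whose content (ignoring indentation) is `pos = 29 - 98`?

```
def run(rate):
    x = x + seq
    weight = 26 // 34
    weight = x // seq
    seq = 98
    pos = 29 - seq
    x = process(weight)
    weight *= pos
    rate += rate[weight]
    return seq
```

5

Transformed code:
def run(rate):
    x = x + 98
    weight = 26 // 34
    weight = x // 98
    pos = 29 - 98
    x = process(weight)
    weight *= pos
    rate += rate[weight]
    return 98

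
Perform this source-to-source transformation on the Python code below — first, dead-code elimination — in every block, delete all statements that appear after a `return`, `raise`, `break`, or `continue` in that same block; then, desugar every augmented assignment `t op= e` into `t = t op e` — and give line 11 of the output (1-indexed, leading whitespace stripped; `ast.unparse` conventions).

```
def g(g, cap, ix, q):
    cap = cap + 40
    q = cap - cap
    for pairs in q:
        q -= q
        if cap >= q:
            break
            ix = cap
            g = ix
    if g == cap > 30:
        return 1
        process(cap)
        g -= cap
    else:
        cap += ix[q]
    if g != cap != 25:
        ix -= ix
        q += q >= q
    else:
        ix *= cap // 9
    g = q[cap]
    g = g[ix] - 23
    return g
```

cap = cap + ix[q]

Transformed code:
def g(g, cap, ix, q):
    cap = cap + 40
    q = cap - cap
    for pairs in q:
        q = q - q
        if cap >= q:
            break
    if g == cap > 30:
        return 1
    else:
        cap = cap + ix[q]
    if g != cap != 25:
        ix = ix - ix
        q = q + (q >= q)
    else:
        ix = ix * (cap // 9)
    g = q[cap]
    g = g[ix] - 23
    return g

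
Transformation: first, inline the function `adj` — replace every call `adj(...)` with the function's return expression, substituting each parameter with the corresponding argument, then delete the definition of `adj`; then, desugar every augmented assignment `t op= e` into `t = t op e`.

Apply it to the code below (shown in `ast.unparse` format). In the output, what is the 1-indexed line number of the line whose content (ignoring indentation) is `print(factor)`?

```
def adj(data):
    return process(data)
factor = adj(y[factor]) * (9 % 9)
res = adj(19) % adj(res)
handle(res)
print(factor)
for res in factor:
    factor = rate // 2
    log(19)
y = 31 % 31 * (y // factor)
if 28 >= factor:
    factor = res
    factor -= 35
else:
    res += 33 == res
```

4

Transformed code:
factor = process(y[factor]) * (9 % 9)
res = process(19) % process(res)
handle(res)
print(factor)
for res in factor:
    factor = rate // 2
    log(19)
y = 31 % 31 * (y // factor)
if 28 >= factor:
    factor = res
    factor = factor - 35
else:
    res = res + (33 == res)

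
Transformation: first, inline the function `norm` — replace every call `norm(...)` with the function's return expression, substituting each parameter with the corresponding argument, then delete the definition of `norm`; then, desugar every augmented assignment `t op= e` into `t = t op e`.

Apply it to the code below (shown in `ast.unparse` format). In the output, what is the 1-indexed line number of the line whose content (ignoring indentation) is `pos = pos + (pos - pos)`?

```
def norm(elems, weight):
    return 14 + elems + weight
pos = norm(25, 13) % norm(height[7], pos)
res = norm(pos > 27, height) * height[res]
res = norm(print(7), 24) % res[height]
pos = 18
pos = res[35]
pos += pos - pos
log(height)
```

6

Transformed code:
pos = (14 + 25 + 13) % (14 + height[7] + pos)
res = (14 + (pos > 27) + height) * height[res]
res = (14 + print(7) + 24) % res[height]
pos = 18
pos = res[35]
pos = pos + (pos - pos)
log(height)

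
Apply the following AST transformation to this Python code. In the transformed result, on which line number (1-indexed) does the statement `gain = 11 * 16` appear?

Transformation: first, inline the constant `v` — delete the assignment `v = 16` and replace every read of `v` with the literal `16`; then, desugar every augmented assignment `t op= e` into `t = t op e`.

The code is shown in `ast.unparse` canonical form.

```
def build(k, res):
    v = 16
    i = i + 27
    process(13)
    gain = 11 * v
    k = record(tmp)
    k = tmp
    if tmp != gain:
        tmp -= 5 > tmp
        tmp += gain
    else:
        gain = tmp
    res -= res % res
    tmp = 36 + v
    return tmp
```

Transformed code:
def build(k, res):
    i = i + 27
    process(13)
    gain = 11 * 16
    k = record(tmp)
    k = tmp
    if tmp != gain:
        tmp = tmp - (5 > tmp)
        tmp = tmp + gain
    else:
        gain = tmp
    res = res - res % res
    tmp = 36 + 16
    return tmp

4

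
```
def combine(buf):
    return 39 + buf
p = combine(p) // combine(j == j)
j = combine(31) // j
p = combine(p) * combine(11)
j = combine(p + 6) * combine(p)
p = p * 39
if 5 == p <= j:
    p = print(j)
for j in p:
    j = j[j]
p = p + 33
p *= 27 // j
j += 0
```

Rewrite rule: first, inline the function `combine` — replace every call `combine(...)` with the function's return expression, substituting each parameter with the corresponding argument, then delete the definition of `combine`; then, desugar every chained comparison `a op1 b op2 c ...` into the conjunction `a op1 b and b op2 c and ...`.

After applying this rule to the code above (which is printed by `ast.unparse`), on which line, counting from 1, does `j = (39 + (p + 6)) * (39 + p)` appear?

Transformed code:
p = (39 + p) // (39 + (j == j))
j = (39 + 31) // j
p = (39 + p) * (39 + 11)
j = (39 + (p + 6)) * (39 + p)
p = p * 39
if 5 == p and p <= j:
    p = print(j)
for j in p:
    j = j[j]
p = p + 33
p *= 27 // j
j += 0

4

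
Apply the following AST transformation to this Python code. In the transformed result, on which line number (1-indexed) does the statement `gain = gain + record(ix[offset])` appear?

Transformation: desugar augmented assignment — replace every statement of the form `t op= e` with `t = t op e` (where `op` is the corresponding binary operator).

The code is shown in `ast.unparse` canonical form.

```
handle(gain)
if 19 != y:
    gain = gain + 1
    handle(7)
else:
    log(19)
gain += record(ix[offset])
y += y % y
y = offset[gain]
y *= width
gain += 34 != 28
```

Transformed code:
handle(gain)
if 19 != y:
    gain = gain + 1
    handle(7)
else:
    log(19)
gain = gain + record(ix[offset])
y = y + y % y
y = offset[gain]
y = y * width
gain = gain + (34 != 28)

7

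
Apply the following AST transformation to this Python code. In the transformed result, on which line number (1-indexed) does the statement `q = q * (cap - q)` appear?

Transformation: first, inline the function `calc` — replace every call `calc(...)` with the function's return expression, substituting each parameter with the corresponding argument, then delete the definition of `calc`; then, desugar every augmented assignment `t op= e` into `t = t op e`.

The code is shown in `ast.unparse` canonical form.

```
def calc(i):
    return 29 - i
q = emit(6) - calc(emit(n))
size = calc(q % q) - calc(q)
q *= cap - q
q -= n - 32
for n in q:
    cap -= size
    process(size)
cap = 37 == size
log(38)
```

3

Transformed code:
q = emit(6) - (29 - emit(n))
size = 29 - q % q - (29 - q)
q = q * (cap - q)
q = q - (n - 32)
for n in q:
    cap = cap - size
    process(size)
cap = 37 == size
log(38)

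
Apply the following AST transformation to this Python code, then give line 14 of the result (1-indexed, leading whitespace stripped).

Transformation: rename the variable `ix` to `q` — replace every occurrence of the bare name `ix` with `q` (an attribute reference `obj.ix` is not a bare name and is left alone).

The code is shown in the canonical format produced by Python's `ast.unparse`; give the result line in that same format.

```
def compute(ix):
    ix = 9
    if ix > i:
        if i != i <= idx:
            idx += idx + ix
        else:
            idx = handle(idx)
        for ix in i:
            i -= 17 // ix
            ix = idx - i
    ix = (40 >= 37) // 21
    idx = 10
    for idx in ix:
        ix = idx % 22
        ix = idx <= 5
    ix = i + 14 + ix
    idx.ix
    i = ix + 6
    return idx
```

q = idx % 22

Transformed code:
def compute(q):
    q = 9
    if q > i:
        if i != i <= idx:
            idx += idx + q
        else:
            idx = handle(idx)
        for q in i:
            i -= 17 // q
            q = idx - i
    q = (40 >= 37) // 21
    idx = 10
    for idx in q:
        q = idx % 22
        q = idx <= 5
    q = i + 14 + q
    idx.ix
    i = q + 6
    return idx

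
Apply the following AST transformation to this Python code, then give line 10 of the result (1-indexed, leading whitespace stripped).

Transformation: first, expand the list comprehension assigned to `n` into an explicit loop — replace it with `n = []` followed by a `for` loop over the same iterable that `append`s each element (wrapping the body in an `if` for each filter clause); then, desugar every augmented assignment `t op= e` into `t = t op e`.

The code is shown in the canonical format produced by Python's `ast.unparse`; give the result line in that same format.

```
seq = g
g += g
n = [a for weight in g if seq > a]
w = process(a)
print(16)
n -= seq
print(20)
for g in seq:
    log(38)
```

print(20)

Transformed code:
seq = g
g = g + g
n = []
for weight in g:
    if seq > a:
        n.append(a)
w = process(a)
print(16)
n = n - seq
print(20)
for g in seq:
    log(38)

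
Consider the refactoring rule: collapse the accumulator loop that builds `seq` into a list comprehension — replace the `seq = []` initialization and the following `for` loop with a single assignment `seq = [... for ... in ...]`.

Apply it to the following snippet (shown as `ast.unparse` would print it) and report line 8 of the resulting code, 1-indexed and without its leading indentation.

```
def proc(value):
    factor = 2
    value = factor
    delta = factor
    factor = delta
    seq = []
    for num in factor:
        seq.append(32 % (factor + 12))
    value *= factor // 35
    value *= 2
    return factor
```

value *= 2

Transformed code:
def proc(value):
    factor = 2
    value = factor
    delta = factor
    factor = delta
    seq = [32 % (factor + 12) for num in factor]
    value *= factor // 35
    value *= 2
    return factor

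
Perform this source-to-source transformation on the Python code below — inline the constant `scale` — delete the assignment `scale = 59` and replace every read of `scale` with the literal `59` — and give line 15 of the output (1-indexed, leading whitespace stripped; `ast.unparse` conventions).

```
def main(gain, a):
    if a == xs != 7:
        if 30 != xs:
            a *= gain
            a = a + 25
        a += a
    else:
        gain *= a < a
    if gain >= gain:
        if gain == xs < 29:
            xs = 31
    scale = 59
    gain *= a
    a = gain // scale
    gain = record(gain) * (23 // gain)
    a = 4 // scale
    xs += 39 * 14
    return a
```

a = 4 // 59

Transformed code:
def main(gain, a):
    if a == xs != 7:
        if 30 != xs:
            a *= gain
            a = a + 25
        a += a
    else:
        gain *= a < a
    if gain >= gain:
        if gain == xs < 29:
            xs = 31
    gain *= a
    a = gain // 59
    gain = record(gain) * (23 // gain)
    a = 4 // 59
    xs += 39 * 14
    return a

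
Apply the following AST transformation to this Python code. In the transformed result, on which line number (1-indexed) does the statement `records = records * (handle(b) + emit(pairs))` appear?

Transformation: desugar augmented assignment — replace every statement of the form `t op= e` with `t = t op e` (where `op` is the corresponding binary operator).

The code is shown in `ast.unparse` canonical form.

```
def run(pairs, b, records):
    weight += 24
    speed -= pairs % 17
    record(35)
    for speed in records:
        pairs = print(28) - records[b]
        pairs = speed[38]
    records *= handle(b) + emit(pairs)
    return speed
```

8

Transformed code:
def run(pairs, b, records):
    weight = weight + 24
    speed = speed - pairs % 17
    record(35)
    for speed in records:
        pairs = print(28) - records[b]
        pairs = speed[38]
    records = records * (handle(b) + emit(pairs))
    return speed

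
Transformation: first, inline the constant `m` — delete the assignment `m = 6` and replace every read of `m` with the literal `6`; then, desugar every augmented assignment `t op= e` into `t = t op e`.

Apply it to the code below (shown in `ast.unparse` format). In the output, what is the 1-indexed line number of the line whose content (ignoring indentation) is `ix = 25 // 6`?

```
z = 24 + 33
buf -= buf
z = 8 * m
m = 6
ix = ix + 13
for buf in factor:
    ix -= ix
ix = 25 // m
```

Transformed code:
z = 24 + 33
buf = buf - buf
z = 8 * 6
ix = ix + 13
for buf in factor:
    ix = ix - ix
ix = 25 // 6

7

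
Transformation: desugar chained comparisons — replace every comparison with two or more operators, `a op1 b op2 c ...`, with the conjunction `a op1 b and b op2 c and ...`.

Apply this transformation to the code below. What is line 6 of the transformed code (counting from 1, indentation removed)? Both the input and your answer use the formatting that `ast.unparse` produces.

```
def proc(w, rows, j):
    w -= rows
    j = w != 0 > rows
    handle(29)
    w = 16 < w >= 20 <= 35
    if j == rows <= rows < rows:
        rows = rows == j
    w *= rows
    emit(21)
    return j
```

Transformed code:
def proc(w, rows, j):
    w -= rows
    j = w != 0 and 0 > rows
    handle(29)
    w = 16 < w and w >= 20 and (20 <= 35)
    if j == rows and rows <= rows and (rows < rows):
        rows = rows == j
    w *= rows
    emit(21)
    return j

if j == rows and rows <= rows and (rows < rows):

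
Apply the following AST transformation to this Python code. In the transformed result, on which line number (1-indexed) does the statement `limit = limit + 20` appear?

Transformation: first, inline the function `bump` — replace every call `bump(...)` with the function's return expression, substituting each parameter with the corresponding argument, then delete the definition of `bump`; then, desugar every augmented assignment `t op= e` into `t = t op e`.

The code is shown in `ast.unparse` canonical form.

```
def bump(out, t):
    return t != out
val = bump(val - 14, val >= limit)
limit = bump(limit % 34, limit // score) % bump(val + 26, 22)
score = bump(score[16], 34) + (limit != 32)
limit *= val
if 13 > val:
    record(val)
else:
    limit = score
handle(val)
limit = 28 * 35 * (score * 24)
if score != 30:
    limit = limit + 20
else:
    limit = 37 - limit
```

12

Transformed code:
val = (val >= limit) != val - 14
limit = (limit // score != limit % 34) % (22 != val + 26)
score = (34 != score[16]) + (limit != 32)
limit = limit * val
if 13 > val:
    record(val)
else:
    limit = score
handle(val)
limit = 28 * 35 * (score * 24)
if score != 30:
    limit = limit + 20
else:
    limit = 37 - limit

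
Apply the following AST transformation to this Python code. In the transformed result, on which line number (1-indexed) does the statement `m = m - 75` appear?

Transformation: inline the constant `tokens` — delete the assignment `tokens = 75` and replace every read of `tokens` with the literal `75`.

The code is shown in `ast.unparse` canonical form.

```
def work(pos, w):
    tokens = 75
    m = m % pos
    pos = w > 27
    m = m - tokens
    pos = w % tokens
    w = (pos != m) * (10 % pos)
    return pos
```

4

Transformed code:
def work(pos, w):
    m = m % pos
    pos = w > 27
    m = m - 75
    pos = w % 75
    w = (pos != m) * (10 % pos)
    return pos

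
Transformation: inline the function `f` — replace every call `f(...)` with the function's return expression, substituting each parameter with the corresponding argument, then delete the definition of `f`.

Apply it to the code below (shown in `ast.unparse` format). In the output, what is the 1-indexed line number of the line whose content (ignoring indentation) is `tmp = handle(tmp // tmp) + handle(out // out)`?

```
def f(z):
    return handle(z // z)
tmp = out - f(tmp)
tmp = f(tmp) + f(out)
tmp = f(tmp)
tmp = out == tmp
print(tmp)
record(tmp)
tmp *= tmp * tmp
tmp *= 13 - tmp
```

2

Transformed code:
tmp = out - handle(tmp // tmp)
tmp = handle(tmp // tmp) + handle(out // out)
tmp = handle(tmp // tmp)
tmp = out == tmp
print(tmp)
record(tmp)
tmp *= tmp * tmp
tmp *= 13 - tmp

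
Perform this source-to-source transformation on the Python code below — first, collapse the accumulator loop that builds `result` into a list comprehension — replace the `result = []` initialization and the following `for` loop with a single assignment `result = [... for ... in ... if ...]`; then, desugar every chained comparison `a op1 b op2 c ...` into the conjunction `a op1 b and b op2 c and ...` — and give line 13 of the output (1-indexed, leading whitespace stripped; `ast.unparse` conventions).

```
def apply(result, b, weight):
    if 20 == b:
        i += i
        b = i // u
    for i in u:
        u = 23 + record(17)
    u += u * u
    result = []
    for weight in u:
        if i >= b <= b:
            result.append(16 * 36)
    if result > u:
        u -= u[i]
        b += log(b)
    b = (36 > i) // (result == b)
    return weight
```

Transformed code:
def apply(result, b, weight):
    if 20 == b:
        i += i
        b = i // u
    for i in u:
        u = 23 + record(17)
    u += u * u
    result = [16 * 36 for weight in u if i >= b and b <= b]
    if result > u:
        u -= u[i]
        b += log(b)
    b = (36 > i) // (result == b)
    return weight

return weight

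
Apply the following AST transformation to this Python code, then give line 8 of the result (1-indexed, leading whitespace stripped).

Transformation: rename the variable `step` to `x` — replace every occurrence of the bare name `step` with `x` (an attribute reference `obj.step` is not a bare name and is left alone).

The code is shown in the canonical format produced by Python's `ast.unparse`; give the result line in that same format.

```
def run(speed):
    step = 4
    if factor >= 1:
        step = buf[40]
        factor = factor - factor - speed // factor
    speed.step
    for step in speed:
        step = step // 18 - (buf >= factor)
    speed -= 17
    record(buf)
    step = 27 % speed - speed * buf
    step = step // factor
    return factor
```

Transformed code:
def run(speed):
    x = 4
    if factor >= 1:
        x = buf[40]
        factor = factor - factor - speed // factor
    speed.step
    for x in speed:
        x = x // 18 - (buf >= factor)
    speed -= 17
    record(buf)
    x = 27 % speed - speed * buf
    x = x // factor
    return factor

x = x // 18 - (buf >= factor)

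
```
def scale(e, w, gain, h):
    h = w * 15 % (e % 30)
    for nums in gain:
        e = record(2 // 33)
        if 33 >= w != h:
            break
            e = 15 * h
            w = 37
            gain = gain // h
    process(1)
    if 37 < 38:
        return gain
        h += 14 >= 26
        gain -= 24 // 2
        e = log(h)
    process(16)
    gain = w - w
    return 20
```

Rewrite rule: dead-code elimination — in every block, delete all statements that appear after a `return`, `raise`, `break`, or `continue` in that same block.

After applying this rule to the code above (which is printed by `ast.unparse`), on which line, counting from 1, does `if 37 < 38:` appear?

Transformed code:
def scale(e, w, gain, h):
    h = w * 15 % (e % 30)
    for nums in gain:
        e = record(2 // 33)
        if 33 >= w != h:
            break
    process(1)
    if 37 < 38:
        return gain
    process(16)
    gain = w - w
    return 20

8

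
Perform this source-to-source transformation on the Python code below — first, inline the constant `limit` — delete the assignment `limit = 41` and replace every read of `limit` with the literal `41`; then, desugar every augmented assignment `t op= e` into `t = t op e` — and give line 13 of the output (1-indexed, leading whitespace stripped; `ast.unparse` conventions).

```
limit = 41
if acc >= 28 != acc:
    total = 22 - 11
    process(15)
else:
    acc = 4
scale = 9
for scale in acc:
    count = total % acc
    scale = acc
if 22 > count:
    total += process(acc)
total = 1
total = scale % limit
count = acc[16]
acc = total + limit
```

total = scale % 41

Transformed code:
if acc >= 28 != acc:
    total = 22 - 11
    process(15)
else:
    acc = 4
scale = 9
for scale in acc:
    count = total % acc
    scale = acc
if 22 > count:
    total = total + process(acc)
total = 1
total = scale % 41
count = acc[16]
acc = total + 41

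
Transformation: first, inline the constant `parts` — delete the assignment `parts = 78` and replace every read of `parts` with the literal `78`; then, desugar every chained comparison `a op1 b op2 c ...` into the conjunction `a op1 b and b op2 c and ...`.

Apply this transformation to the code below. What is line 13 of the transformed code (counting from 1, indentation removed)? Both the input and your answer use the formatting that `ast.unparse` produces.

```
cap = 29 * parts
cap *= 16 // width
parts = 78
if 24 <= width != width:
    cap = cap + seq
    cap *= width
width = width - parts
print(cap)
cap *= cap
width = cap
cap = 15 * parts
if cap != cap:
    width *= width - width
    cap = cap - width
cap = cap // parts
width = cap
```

cap = cap - width

Transformed code:
cap = 29 * 78
cap *= 16 // width
if 24 <= width and width != width:
    cap = cap + seq
    cap *= width
width = width - 78
print(cap)
cap *= cap
width = cap
cap = 15 * 78
if cap != cap:
    width *= width - width
    cap = cap - width
cap = cap // 78
width = cap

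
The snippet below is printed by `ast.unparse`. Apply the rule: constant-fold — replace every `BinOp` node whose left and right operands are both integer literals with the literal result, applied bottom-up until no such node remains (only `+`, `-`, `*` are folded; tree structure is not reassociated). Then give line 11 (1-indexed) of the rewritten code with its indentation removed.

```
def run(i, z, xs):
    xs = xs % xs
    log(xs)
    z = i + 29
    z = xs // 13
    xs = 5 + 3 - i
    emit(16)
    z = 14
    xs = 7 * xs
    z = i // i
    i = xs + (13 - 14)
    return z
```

i = xs + -1

Transformed code:
def run(i, z, xs):
    xs = xs % xs
    log(xs)
    z = i + 29
    z = xs // 13
    xs = 8 - i
    emit(16)
    z = 14
    xs = 7 * xs
    z = i // i
    i = xs + -1
    return z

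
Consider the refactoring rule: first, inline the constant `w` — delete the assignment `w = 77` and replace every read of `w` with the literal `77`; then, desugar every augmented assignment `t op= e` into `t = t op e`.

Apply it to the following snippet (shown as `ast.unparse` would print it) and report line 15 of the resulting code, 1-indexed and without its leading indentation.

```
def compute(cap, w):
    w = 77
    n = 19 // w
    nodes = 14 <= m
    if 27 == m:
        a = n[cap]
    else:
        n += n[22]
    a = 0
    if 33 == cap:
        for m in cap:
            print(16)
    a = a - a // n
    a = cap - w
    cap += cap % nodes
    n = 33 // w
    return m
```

n = 33 // 77

Transformed code:
def compute(cap, w):
    n = 19 // 77
    nodes = 14 <= m
    if 27 == m:
        a = n[cap]
    else:
        n = n + n[22]
    a = 0
    if 33 == cap:
        for m in cap:
            print(16)
    a = a - a // n
    a = cap - 77
    cap = cap + cap % nodes
    n = 33 // 77
    return m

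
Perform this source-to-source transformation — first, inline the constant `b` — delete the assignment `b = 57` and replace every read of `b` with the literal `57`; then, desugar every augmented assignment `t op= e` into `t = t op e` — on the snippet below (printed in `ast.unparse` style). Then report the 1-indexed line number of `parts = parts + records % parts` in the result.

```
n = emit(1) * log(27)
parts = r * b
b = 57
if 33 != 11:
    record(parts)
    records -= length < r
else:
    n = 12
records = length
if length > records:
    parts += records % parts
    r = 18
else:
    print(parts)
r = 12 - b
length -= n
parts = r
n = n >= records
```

Transformed code:
n = emit(1) * log(27)
parts = r * 57
if 33 != 11:
    record(parts)
    records = records - (length < r)
else:
    n = 12
records = length
if length > records:
    parts = parts + records % parts
    r = 18
else:
    print(parts)
r = 12 - 57
length = length - n
parts = r
n = n >= records

10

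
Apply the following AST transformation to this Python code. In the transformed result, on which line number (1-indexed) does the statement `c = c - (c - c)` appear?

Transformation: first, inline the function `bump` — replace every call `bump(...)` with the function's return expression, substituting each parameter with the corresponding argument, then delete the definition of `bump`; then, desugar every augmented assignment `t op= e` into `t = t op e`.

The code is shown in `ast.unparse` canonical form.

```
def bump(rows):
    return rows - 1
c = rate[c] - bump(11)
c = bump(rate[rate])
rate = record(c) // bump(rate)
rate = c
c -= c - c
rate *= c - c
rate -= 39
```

5

Transformed code:
c = rate[c] - (11 - 1)
c = rate[rate] - 1
rate = record(c) // (rate - 1)
rate = c
c = c - (c - c)
rate = rate * (c - c)
rate = rate - 39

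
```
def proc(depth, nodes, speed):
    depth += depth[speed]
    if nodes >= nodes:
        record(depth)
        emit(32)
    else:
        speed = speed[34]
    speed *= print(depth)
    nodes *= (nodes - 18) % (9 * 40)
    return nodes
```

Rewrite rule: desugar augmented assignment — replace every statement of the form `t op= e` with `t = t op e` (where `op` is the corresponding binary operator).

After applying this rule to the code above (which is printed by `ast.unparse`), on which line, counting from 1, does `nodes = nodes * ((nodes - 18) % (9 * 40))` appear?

Transformed code:
def proc(depth, nodes, speed):
    depth = depth + depth[speed]
    if nodes >= nodes:
        record(depth)
        emit(32)
    else:
        speed = speed[34]
    speed = speed * print(depth)
    nodes = nodes * ((nodes - 18) % (9 * 40))
    return nodes

9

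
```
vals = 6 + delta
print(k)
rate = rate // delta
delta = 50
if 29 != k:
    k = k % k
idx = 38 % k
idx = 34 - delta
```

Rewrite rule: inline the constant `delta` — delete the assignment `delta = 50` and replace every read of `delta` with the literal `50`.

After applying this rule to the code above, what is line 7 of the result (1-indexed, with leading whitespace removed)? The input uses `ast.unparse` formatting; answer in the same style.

idx = 34 - 50

Transformed code:
vals = 6 + 50
print(k)
rate = rate // 50
if 29 != k:
    k = k % k
idx = 38 % k
idx = 34 - 50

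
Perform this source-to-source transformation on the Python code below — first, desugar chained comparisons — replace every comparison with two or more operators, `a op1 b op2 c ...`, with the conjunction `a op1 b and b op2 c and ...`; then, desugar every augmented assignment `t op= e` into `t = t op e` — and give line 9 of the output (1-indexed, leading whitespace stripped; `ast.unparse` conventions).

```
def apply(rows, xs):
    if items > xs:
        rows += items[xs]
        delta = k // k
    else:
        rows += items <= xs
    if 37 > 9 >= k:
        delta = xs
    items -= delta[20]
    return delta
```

items = items - delta[20]

Transformed code:
def apply(rows, xs):
    if items > xs:
        rows = rows + items[xs]
        delta = k // k
    else:
        rows = rows + (items <= xs)
    if 37 > 9 and 9 >= k:
        delta = xs
    items = items - delta[20]
    return delta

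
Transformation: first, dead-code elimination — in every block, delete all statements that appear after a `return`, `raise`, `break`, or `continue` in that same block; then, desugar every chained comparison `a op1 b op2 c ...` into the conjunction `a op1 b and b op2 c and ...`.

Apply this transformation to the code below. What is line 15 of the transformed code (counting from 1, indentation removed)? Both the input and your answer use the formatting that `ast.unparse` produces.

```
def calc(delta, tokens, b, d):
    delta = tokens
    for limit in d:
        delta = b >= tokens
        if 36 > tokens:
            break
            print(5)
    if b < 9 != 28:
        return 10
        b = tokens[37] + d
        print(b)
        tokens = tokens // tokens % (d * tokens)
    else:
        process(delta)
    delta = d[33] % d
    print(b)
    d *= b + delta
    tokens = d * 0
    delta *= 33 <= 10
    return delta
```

delta *= 33 <= 10

Transformed code:
def calc(delta, tokens, b, d):
    delta = tokens
    for limit in d:
        delta = b >= tokens
        if 36 > tokens:
            break
    if b < 9 and 9 != 28:
        return 10
    else:
        process(delta)
    delta = d[33] % d
    print(b)
    d *= b + delta
    tokens = d * 0
    delta *= 33 <= 10
    return delta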